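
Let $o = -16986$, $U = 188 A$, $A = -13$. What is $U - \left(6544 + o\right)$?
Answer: $7998$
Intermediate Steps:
$U = -2444$ ($U = 188 \left(-13\right) = -2444$)
$U - \left(6544 + o\right) = -2444 - \left(6544 - 16986\right) = -2444 - -10442 = -2444 + 10442 = 7998$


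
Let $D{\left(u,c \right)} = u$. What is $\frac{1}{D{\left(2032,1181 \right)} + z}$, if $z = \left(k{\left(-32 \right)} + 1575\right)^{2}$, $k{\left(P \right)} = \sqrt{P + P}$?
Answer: $\frac{827531}{2054634347883} - \frac{2800 i}{684878115961} \approx 4.0276 \cdot 10^{-7} - 4.0883 \cdot 10^{-9} i$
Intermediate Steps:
$k{\left(P \right)} = \sqrt{2} \sqrt{P}$ ($k{\left(P \right)} = \sqrt{2 P} = \sqrt{2} \sqrt{P}$)
$z = \left(1575 + 8 i\right)^{2}$ ($z = \left(\sqrt{2} \sqrt{-32} + 1575\right)^{2} = \left(\sqrt{2} \cdot 4 i \sqrt{2} + 1575\right)^{2} = \left(8 i + 1575\right)^{2} = \left(1575 + 8 i\right)^{2} \approx 2.4806 \cdot 10^{6} + 2.52 \cdot 10^{4} i$)
$\frac{1}{D{\left(2032,1181 \right)} + z} = \frac{1}{2032 + \left(2480561 + 25200 i\right)} = \frac{1}{2482593 + 25200 i} = \frac{2482593 - 25200 i}{6163903043649}$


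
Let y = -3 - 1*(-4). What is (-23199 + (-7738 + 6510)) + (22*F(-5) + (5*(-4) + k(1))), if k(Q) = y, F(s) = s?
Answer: -24556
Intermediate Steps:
y = 1 (y = -3 + 4 = 1)
k(Q) = 1
(-23199 + (-7738 + 6510)) + (22*F(-5) + (5*(-4) + k(1))) = (-23199 + (-7738 + 6510)) + (22*(-5) + (5*(-4) + 1)) = (-23199 - 1228) + (-110 + (-20 + 1)) = -24427 + (-110 - 19) = -24427 - 129 = -24556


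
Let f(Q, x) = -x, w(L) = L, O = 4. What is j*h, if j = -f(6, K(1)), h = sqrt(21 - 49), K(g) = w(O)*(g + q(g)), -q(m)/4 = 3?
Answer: -88*I*sqrt(7) ≈ -232.83*I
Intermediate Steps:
q(m) = -12 (q(m) = -4*3 = -12)
K(g) = -48 + 4*g (K(g) = 4*(g - 12) = 4*(-12 + g) = -48 + 4*g)
h = 2*I*sqrt(7) (h = sqrt(-28) = 2*I*sqrt(7) ≈ 5.2915*I)
j = -44 (j = -(-1)*(-48 + 4*1) = -(-1)*(-48 + 4) = -(-1)*(-44) = -1*44 = -44)
j*h = -88*I*sqrt(7)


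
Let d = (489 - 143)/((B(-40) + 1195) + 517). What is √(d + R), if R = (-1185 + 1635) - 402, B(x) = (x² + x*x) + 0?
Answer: √72489454/1228 ≈ 6.9333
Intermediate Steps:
B(x) = 2*x² (B(x) = (x² + x²) + 0 = 2*x² + 0 = 2*x²)
R = 48 (R = 450 - 402 = 48)
d = 173/2456 (d = (489 - 143)/((2*(-40)² + 1195) + 517) = 346/((2*1600 + 1195) + 517) = 346/((3200 + 1195) + 517) = 346/(4395 + 517) = 346/4912 = 346*(1/4912) = 173/2456 ≈ 0.070440)
√(d + R) = √(173/2456 + 48) = √(118061/2456) = √72489454/1228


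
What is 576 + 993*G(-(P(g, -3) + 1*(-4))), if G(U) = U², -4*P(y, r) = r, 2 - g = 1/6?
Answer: 177033/16 ≈ 11065.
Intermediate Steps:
g = 11/6 (g = 2 - 1/6 = 2 - 1*⅙ = 2 - ⅙ = 11/6 ≈ 1.8333)
P(y, r) = -r/4
576 + 993*G(-(P(g, -3) + 1*(-4))) = 576 + 993*(-(-¼*(-3) + 1*(-4)))² = 576 + 993*(-(¾ - 4))² = 576 + 993*(-1*(-13/4))² = 576 + 993*(13/4)² = 576 + 993*(169/16) = 576 + 167817/16 = 177033/16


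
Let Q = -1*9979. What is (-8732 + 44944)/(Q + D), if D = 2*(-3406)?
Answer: -36212/16791 ≈ -2.1566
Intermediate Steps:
D = -6812
Q = -9979
(-8732 + 44944)/(Q + D) = (-8732 + 44944)/(-9979 - 6812) = 36212/(-16791) = 36212*(-1/16791) = -36212/16791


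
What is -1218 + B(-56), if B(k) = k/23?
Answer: -28070/23 ≈ -1220.4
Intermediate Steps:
B(k) = k/23 (B(k) = k*(1/23) = k/23)
-1218 + B(-56) = -1218 + (1/23)*(-56) = -1218 - 56/23 = -28070/23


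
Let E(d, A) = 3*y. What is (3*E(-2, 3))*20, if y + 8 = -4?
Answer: -2160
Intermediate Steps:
y = -12 (y = -8 - 4 = -12)
E(d, A) = -36 (E(d, A) = 3*(-12) = -36)
(3*E(-2, 3))*20 = (3*(-36))*20 = -108*20 = -2160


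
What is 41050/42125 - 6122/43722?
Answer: 30737977/36835785 ≈ 0.83446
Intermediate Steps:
41050/42125 - 6122/43722 = 41050*(1/42125) - 6122*1/43722 = 1642/1685 - 3061/21861 = 30737977/36835785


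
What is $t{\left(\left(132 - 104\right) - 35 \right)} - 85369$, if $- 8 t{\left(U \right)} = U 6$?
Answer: $- \frac{341455}{4} \approx -85364.0$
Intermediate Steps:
$t{\left(U \right)} = - \frac{3 U}{4}$ ($t{\left(U \right)} = - \frac{U 6}{8} = - \frac{6 U}{8} = - \frac{3 U}{4}$)
$t{\left(\left(132 - 104\right) - 35 \right)} - 85369 = - \frac{3 \left(\left(132 - 104\right) - 35\right)}{4} - 85369 = - \frac{3 \left(28 - 35\right)}{4} - 85369 = \left(- \frac{3}{4}\right) \left(-7\right) - 85369 = \frac{21}{4} - 85369 = - \frac{341455}{4}$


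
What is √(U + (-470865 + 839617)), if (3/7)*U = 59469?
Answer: √507513 ≈ 712.40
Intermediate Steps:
U = 138761 (U = (7/3)*59469 = 138761)
√(U + (-470865 + 839617)) = √(138761 + (-470865 + 839617)) = √(138761 + 368752) = √507513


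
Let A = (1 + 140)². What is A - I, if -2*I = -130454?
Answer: -45346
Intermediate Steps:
I = 65227 (I = -½*(-130454) = 65227)
A = 19881 (A = 141² = 19881)
A - I = 19881 - 1*65227 = 19881 - 65227 = -45346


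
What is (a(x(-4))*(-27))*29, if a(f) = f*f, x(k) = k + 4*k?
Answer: -313200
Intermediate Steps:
x(k) = 5*k
a(f) = f²
(a(x(-4))*(-27))*29 = ((5*(-4))²*(-27))*29 = ((-20)²*(-27))*29 = (400*(-27))*29 = -10800*29 = -313200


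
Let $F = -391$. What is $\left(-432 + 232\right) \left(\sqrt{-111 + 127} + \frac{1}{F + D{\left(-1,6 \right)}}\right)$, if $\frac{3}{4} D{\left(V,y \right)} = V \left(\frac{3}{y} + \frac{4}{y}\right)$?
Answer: $- \frac{2824600}{3533} \approx -799.49$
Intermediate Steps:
$D{\left(V,y \right)} = \frac{28 V}{3 y}$ ($D{\left(V,y \right)} = \frac{4 V \left(\frac{3}{y} + \frac{4}{y}\right)}{3} = \frac{4 V \frac{7}{y}}{3} = \frac{4 \frac{7 V}{y}}{3} = \frac{28 V}{3 y}$)
$\left(-432 + 232\right) \left(\sqrt{-111 + 127} + \frac{1}{F + D{\left(-1,6 \right)}}\right) = \left(-432 + 232\right) \left(\sqrt{-111 + 127} + \frac{1}{-391 + \frac{28}{3} \left(-1\right) \frac{1}{6}}\right) = - 200 \left(\sqrt{16} + \frac{1}{-391 + \frac{28}{3} \left(-1\right) \frac{1}{6}}\right) = - 200 \left(4 + \frac{1}{-391 - \frac{14}{9}}\right) = - 200 \left(4 + \frac{1}{- \frac{3533}{9}}\right) = - 200 \left(4 - \frac{9}{3533}\right) = \left(-200\right) \frac{14123}{3533} = - \frac{2824600}{3533}$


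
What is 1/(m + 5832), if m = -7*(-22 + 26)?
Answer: 1/5804 ≈ 0.00017229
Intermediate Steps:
m = -28 (m = -7*4 = -28)
1/(m + 5832) = 1/(-28 + 5832) = 1/5804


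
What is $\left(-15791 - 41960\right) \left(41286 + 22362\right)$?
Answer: $-3675735648$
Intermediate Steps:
$\left(-15791 - 41960\right) \left(41286 + 22362\right) = \left(-57751\right) 63648 = -3675735648$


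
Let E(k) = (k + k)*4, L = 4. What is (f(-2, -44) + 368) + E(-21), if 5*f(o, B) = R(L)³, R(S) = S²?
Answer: 5096/5 ≈ 1019.2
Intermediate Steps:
E(k) = 8*k (E(k) = (2*k)*4 = 8*k)
f(o, B) = 4096/5 (f(o, B) = (4²)³/5 = (⅕)*16³ = (⅕)*4096 = 4096/5)
(f(-2, -44) + 368) + E(-21) = (4096/5 + 368) + 8*(-21) = 5936/5 - 168 = 5096/5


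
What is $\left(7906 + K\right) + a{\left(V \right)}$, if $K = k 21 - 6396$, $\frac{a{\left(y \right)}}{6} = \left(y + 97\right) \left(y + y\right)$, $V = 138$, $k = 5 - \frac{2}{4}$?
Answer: $\frac{781529}{2} \approx 3.9076 \cdot 10^{5}$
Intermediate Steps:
$k = \frac{9}{2}$ ($k = 5 - 2 \cdot \frac{1}{4} = 5 - \frac{1}{2} = \frac{9}{2} \approx 4.5$)
$a{\left(y \right)} = 12 y \left(97 + y\right)$ ($a{\left(y \right)} = 6 \left(y + 97\right) \left(y + y\right) = 6 \left(97 + y\right) 2 y = 6 \cdot 2 y \left(97 + y\right) = 12 y \left(97 + y\right)$)
$K = - \frac{12603}{2}$ ($K = \frac{9}{2} \cdot 21 - 6396 = \frac{189}{2} - 6396 = - \frac{12603}{2} \approx -6301.5$)
$\left(7906 + K\right) + a{\left(V \right)} = \left(7906 - \frac{12603}{2}\right) + 12 \cdot 138 \left(97 + 138\right) = \frac{3209}{2} + 12 \cdot 138 \cdot 235 = \frac{3209}{2} + 389160 = \frac{781529}{2}$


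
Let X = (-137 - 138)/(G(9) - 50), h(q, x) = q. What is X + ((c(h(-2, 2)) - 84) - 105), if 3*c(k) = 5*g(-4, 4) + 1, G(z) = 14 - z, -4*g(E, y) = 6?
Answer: -3331/18 ≈ -185.06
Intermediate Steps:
g(E, y) = -3/2 (g(E, y) = -1/4*6 = -3/2)
c(k) = -13/6 (c(k) = (5*(-3/2) + 1)/3 = (-15/2 + 1)/3 = (1/3)*(-13/2) = -13/6)
X = 55/9 (X = (-137 - 138)/((14 - 1*9) - 50) = -275/((14 - 9) - 50) = -275/(5 - 50) = -275/(-45) = -275*(-1/45) = 55/9 ≈ 6.1111)
X + ((c(h(-2, 2)) - 84) - 105) = 55/9 + ((-13/6 - 84) - 105) = 55/9 + (-517/6 - 105) = 55/9 - 1147/6 = -3331/18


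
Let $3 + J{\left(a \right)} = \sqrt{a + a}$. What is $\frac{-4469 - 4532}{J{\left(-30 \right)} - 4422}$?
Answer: $\frac{2655295}{1305379} + \frac{18002 i \sqrt{15}}{19580685} \approx 2.0341 + 0.0035607 i$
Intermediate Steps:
$J{\left(a \right)} = -3 + \sqrt{2} \sqrt{a}$ ($J{\left(a \right)} = -3 + \sqrt{a + a} = -3 + \sqrt{2 a} = -3 + \sqrt{2} \sqrt{a}$)
$\frac{-4469 - 4532}{J{\left(-30 \right)} - 4422} = \frac{-4469 - 4532}{\left(-3 + \sqrt{2} \sqrt{-30}\right) - 4422} = - \frac{9001}{\left(-3 + \sqrt{2} i \sqrt{30}\right) - 4422} = - \frac{9001}{\left(-3 + 2 i \sqrt{15}\right) - 4422} = - \frac{9001}{-4425 + 2 i \sqrt{15}}$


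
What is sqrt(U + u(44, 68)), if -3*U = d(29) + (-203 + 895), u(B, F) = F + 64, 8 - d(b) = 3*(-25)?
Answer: I*sqrt(1137)/3 ≈ 11.24*I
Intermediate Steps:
d(b) = 83 (d(b) = 8 - 3*(-25) = 8 - 1*(-75) = 8 + 75 = 83)
u(B, F) = 64 + F
U = -775/3 (U = -(83 + (-203 + 895))/3 = -(83 + 692)/3 = -1/3*775 = -775/3 ≈ -258.33)
sqrt(U + u(44, 68)) = sqrt(-775/3 + (64 + 68)) = sqrt(-775/3 + 132) = sqrt(-379/3) = I*sqrt(1137)/3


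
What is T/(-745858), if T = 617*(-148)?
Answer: 45658/372929 ≈ 0.12243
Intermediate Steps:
T = -91316
T/(-745858) = -91316/(-745858) = -91316*(-1/745858) = 45658/372929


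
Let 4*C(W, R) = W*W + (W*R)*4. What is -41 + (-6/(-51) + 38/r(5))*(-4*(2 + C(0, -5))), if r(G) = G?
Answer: -8733/85 ≈ -102.74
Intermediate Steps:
C(W, R) = W²/4 + R*W (C(W, R) = (W*W + (W*R)*4)/4 = (W² + (R*W)*4)/4 = (W² + 4*R*W)/4 = W²/4 + R*W)
-41 + (-6/(-51) + 38/r(5))*(-4*(2 + C(0, -5))) = -41 + (-6/(-51) + 38/5)*(-4*(2 + (¼)*0*(0 + 4*(-5)))) = -41 + (-6*(-1/51) + 38*(⅕))*(-4*(2 + (¼)*0*(0 - 20))) = -41 + (2/17 + 38/5)*(-4*(2 + (¼)*0*(-20))) = -41 + 656*(-4*(2 + 0))/85 = -41 + 656*(-4*2)/85 = -41 + (656/85)*(-8) = -41 - 5248/85 = -8733/85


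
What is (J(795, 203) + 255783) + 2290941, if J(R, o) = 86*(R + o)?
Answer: 2632552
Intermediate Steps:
J(R, o) = 86*R + 86*o
(J(795, 203) + 255783) + 2290941 = ((86*795 + 86*203) + 255783) + 2290941 = ((68370 + 17458) + 255783) + 2290941 = (85828 + 255783) + 2290941 = 341611 + 2290941 = 2632552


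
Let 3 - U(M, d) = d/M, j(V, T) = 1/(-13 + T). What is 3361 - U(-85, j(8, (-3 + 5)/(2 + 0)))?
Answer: 3425161/1020 ≈ 3358.0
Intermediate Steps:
U(M, d) = 3 - d/M
3361 - U(-85, j(8, (-3 + 5)/(2 + 0))) = 3361 - (3 - 1/(-13 + (-3 + 5)/(2 + 0)*(-85))) = 3361 - (3 - 1*(-1/85)/(-13 + 2/2)) = 3361 - (3 - 1*(-1/85)/(-13 + 2*(½))) = 3361 - (3 - 1*(-1/85)/(-13 + 1)) = 3361 - (3 - 1*(-1/85)/(-12)) = 3361 - (3 - 1*(-1/12)*(-1/85)) = 3361 - (3 - 1/1020) = 3361 - 1*3059/1020 = 3361 - 3059/1020 = 3425161/1020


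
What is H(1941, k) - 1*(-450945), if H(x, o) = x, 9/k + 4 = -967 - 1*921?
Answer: 452886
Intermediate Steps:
k = -9/1892 (k = 9/(-4 + (-967 - 1*921)) = 9/(-4 + (-967 - 921)) = 9/(-4 - 1888) = 9/(-1892) = 9*(-1/1892) = -9/1892 ≈ -0.0047569)
H(1941, k) - 1*(-450945) = 1941 - 1*(-450945) = 1941 + 450945 = 452886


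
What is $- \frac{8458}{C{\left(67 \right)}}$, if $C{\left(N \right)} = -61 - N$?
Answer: $\frac{4229}{64} \approx 66.078$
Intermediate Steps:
$- \frac{8458}{C{\left(67 \right)}} = - \frac{8458}{-61 - 67} = - \frac{8458}{-128} = \left(-8458\right) \left(- \frac{1}{128}\right) = \frac{4229}{64}$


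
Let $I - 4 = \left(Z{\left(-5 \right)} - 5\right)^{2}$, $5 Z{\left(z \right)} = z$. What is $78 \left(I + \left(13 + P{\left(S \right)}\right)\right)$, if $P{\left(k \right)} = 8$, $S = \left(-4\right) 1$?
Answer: $4758$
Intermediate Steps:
$Z{\left(z \right)} = \frac{z}{5}$
$S = -4$
$I = 40$ ($I = 4 + \left(\frac{1}{5} \left(-5\right) - 5\right)^{2} = 4 + \left(-1 - 5\right)^{2} = 4 + \left(-6\right)^{2} = 4 + 36 = 40$)
$78 \left(I + \left(13 + P{\left(S \right)}\right)\right) = 78 \left(40 + \left(13 + 8\right)\right) = 78 \left(40 + 21\right) = 78 \cdot 61 = 4758$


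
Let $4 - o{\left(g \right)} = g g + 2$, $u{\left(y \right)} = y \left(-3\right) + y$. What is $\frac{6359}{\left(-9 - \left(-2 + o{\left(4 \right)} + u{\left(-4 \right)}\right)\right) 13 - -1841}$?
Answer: $\frac{6359}{1828} \approx 3.4787$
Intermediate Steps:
$u{\left(y \right)} = - 2 y$ ($u{\left(y \right)} = - 3 y + y = - 2 y$)
$o{\left(g \right)} = 2 - g^{2}$ ($o{\left(g \right)} = 4 - \left(g g + 2\right) = 4 - \left(g^{2} + 2\right) = 4 - \left(2 + g^{2}\right) = 2 - g^{2}$)
$\frac{6359}{\left(-9 - \left(-2 + o{\left(4 \right)} + u{\left(-4 \right)}\right)\right) 13 - -1841} = \frac{6359}{\left(-9 + \left(\left(2 - \left(-2\right) \left(-4\right)\right) - \left(2 - 4^{2}\right)\right)\right) 13 - -1841} = \frac{6359}{\left(-9 + \left(\left(2 - 8\right) - \left(2 - 16\right)\right)\right) 13 + 1841} = \frac{6359}{\left(-9 - -8\right) 13 + 1841} = \frac{6359}{\left(-9 + \left(-6 + 14\right)\right) 13 + 1841} = \frac{6359}{\left(-9 + 8\right) 13 + 1841} = \frac{6359}{\left(-1\right) 13 + 1841} = \frac{6359}{-13 + 1841} = \frac{6359}{1828}$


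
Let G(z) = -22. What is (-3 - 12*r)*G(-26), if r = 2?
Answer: 594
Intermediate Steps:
(-3 - 12*r)*G(-26) = (-3 - 12*2)*(-22) = (-3 - 24)*(-22) = -27*(-22) = 594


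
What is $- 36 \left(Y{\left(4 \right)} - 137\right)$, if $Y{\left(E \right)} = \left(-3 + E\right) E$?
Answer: $4788$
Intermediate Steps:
$Y{\left(E \right)} = E \left(-3 + E\right)$
$- 36 \left(Y{\left(4 \right)} - 137\right) = - 36 \left(4 \left(-3 + 4\right) - 137\right) = - 36 \left(4 \cdot 1 - 137\right) = - 36 \left(4 - 137\right) = \left(-36\right) \left(-133\right) = 4788$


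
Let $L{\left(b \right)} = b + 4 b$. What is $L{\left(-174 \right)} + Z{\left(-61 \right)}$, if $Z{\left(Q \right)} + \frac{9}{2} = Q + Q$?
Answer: $- \frac{1993}{2} \approx -996.5$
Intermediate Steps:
$Z{\left(Q \right)} = - \frac{9}{2} + 2 Q$ ($Z{\left(Q \right)} = - \frac{9}{2} + \left(Q + Q\right) = - \frac{9}{2} + 2 Q$)
$L{\left(b \right)} = 5 b$
$L{\left(-174 \right)} + Z{\left(-61 \right)} = 5 \left(-174\right) + \left(- \frac{9}{2} + 2 \left(-61\right)\right) = -870 - \frac{253}{2} = - \frac{1993}{2}$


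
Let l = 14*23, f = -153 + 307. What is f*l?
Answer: 49588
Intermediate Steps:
f = 154
l = 322
f*l = 154*322 = 49588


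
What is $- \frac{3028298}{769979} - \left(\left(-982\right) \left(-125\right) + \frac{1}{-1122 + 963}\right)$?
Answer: $- \frac{2146907623879}{17489523} \approx -1.2275 \cdot 10^{5}$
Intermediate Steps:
$- \frac{3028298}{769979} - \left(\left(-982\right) \left(-125\right) + \frac{1}{-1122 + 963}\right) = \left(-3028298\right) \frac{1}{769979} - \left(122750 + \frac{1}{-159}\right) = - \frac{432614}{109997} - \left(122750 - \frac{1}{159}\right) = - \frac{432614}{109997} - \frac{19517249}{159} = - \frac{2146907623879}{17489523}$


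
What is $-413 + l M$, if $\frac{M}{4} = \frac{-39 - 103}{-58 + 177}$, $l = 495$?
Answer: $- \frac{330307}{119} \approx -2775.7$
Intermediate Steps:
$M = - \frac{568}{119}$ ($M = 4 \frac{-39 - 103}{-58 + 177} = 4 \left(- \frac{142}{119}\right) = - \frac{568}{119} \approx -4.7731$)
$-413 + l M = -413 + 495 \left(- \frac{568}{119}\right) = -413 - \frac{281160}{119} = - \frac{330307}{119}$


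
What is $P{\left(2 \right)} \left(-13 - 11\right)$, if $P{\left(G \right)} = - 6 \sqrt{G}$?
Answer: $144 \sqrt{2} \approx 203.65$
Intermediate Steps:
$P{\left(2 \right)} \left(-13 - 11\right) = - 6 \sqrt{2} \left(-13 - 11\right) = - 6 \sqrt{2} \left(-24\right) = 144 \sqrt{2}$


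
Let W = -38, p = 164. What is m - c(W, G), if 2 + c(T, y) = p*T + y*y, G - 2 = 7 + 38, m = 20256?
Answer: 24281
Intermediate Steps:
G = 47 (G = 2 + (7 + 38) = 2 + 45 = 47)
c(T, y) = -2 + y² + 164*T (c(T, y) = -2 + (164*T + y*y) = -2 + (164*T + y²) = -2 + (y² + 164*T) = -2 + y² + 164*T)
m - c(W, G) = 20256 - (-2 + 47² + 164*(-38)) = 20256 - (-2 + 2209 - 6232) = 20256 - 1*(-4025) = 20256 + 4025 = 24281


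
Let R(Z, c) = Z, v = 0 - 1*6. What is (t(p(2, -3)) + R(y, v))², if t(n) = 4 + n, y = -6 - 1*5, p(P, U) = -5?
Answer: 144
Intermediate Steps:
y = -11 (y = -6 - 5 = -11)
v = -6 (v = 0 - 6 = -6)
(t(p(2, -3)) + R(y, v))² = ((4 - 5) - 11)² = (-1 - 11)² = (-12)² = 144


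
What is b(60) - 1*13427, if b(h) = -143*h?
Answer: -22007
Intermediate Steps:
b(60) - 1*13427 = -143*60 - 1*13427 = -8580 - 13427 = -22007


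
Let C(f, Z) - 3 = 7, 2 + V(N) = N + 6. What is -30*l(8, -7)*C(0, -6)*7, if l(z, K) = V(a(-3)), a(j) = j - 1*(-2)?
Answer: -6300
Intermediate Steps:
a(j) = 2 + j (a(j) = j + 2 = 2 + j)
V(N) = 4 + N (V(N) = -2 + (N + 6) = -2 + (6 + N) = 4 + N)
l(z, K) = 3 (l(z, K) = 4 + (2 - 3) = 4 - 1 = 3)
C(f, Z) = 10 (C(f, Z) = 3 + 7 = 10)
-30*l(8, -7)*C(0, -6)*7 = -30*3*10*7 = -900*7 = -30*210 = -6300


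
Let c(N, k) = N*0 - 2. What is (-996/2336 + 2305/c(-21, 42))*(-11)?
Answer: 7406399/584 ≈ 12682.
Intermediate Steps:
c(N, k) = -2 (c(N, k) = 0 - 2 = -2)
(-996/2336 + 2305/c(-21, 42))*(-11) = (-996/2336 + 2305/(-2))*(-11) = (-996*1/2336 + 2305*(-½))*(-11) = (-249/584 - 2305/2)*(-11) = -673309/584*(-11) = 7406399/584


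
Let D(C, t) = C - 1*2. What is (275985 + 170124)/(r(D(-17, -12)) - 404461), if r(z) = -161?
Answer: -148703/134874 ≈ -1.1025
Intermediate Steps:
D(C, t) = -2 + C (D(C, t) = C - 2 = -2 + C)
(275985 + 170124)/(r(D(-17, -12)) - 404461) = (275985 + 170124)/(-161 - 404461) = 446109/(-404622) = 446109*(-1/404622) = -148703/134874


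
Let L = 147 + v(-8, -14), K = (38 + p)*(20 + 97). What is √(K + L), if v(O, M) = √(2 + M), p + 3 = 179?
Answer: √(25185 + 2*I*√3) ≈ 158.7 + 0.011*I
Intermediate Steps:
p = 176 (p = -3 + 179 = 176)
K = 25038 (K = (38 + 176)*(20 + 97) = 214*117 = 25038)
L = 147 + 2*I*√3 (L = 147 + √(2 - 14) = 147 + √(-12) = 147 + 2*I*√3 ≈ 147.0 + 3.4641*I)
√(K + L) = √(25038 + (147 + 2*I*√3)) = √(25185 + 2*I*√3)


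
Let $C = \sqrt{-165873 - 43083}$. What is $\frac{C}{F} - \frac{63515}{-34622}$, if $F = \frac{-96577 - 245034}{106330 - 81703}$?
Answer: $\frac{63515}{34622} - \frac{49254 i \sqrt{52239}}{341611} \approx 1.8345 - 32.954 i$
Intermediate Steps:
$F = - \frac{341611}{24627} \approx -13.871$
$C = 2 i \sqrt{52239}$ ($C = \sqrt{-208956} = 2 i \sqrt{52239} \approx 457.12 i$)
$\frac{C}{F} - \frac{63515}{-34622} = \frac{2 i \sqrt{52239}}{- \frac{341611}{24627}} - \frac{63515}{-34622} = 2 i \sqrt{52239} \left(- \frac{24627}{341611}\right) - - \frac{63515}{34622} = - \frac{49254 i \sqrt{52239}}{341611} + \frac{63515}{34622} = \frac{63515}{34622} - \frac{49254 i \sqrt{52239}}{341611}$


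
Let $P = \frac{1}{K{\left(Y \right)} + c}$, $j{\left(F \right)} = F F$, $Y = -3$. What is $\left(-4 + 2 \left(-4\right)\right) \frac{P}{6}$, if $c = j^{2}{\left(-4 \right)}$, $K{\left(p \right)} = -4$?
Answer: $- \frac{1}{126} \approx -0.0079365$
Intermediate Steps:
$j{\left(F \right)} = F^{2}$
$c = 256$ ($c = \left(\left(-4\right)^{2}\right)^{2} = 16^{2} = 256$)
$P = \frac{1}{252}$ ($P = \frac{1}{-4 + 256} = \frac{1}{252} \approx 0.0039683$)
$\left(-4 + 2 \left(-4\right)\right) \frac{P}{6} = \left(-4 + 2 \left(-4\right)\right) \frac{1}{252 \cdot 6} = \left(-4 - 8\right) \frac{1}{252} \cdot \frac{1}{6} = \left(-12\right) \frac{1}{1512} = - \frac{1}{126}$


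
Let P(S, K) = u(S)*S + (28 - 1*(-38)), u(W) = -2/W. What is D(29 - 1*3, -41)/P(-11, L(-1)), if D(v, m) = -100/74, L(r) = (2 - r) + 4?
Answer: -25/1184 ≈ -0.021115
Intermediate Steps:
L(r) = 6 - r
D(v, m) = -50/37 (D(v, m) = -100*1/74 = -50/37)
P(S, K) = 64 (P(S, K) = (-2/S)*S + (28 - 1*(-38)) = -2 + (28 + 38) = -2 + 66 = 64)
D(29 - 1*3, -41)/P(-11, L(-1)) = -50/37/64 = -50/37*1/64 = -25/1184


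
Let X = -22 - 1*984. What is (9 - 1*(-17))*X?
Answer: -26156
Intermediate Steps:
X = -1006 (X = -22 - 984 = -1006)
(9 - 1*(-17))*X = (9 - 1*(-17))*(-1006) = (9 + 17)*(-1006) = 26*(-1006) = -26156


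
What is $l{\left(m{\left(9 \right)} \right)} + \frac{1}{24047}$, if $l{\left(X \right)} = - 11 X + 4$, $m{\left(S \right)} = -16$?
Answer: $\frac{4328461}{24047} \approx 180.0$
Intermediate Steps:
$l{\left(X \right)} = 4 - 11 X$
$l{\left(m{\left(9 \right)} \right)} + \frac{1}{24047} = \left(4 - -176\right) + \frac{1}{24047} = \left(4 + 176\right) + \frac{1}{24047} = 180 + \frac{1}{24047} = \frac{4328461}{24047}$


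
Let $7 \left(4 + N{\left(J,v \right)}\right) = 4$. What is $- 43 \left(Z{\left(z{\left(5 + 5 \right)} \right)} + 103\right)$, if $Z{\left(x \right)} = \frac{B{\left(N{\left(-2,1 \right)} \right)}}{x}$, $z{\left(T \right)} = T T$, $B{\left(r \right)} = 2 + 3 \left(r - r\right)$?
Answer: $- \frac{221493}{50} \approx -4429.9$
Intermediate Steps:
$N{\left(J,v \right)} = - \frac{24}{7}$ ($N{\left(J,v \right)} = -4 + \frac{1}{7} \cdot 4 = -4 + \frac{4}{7} = - \frac{24}{7}$)
$B{\left(r \right)} = 2$ ($B{\left(r \right)} = 2 + 3 \cdot 0 = 2 + 0 = 2$)
$z{\left(T \right)} = T^{2}$
$Z{\left(x \right)} = \frac{2}{x}$
$- 43 \left(Z{\left(z{\left(5 + 5 \right)} \right)} + 103\right) = - 43 \left(\frac{2}{\left(5 + 5\right)^{2}} + 103\right) = - 43 \left(\frac{2}{10^{2}} + 103\right) = - 43 \left(\frac{2}{100} + 103\right) = - 43 \left(2 \cdot \frac{1}{100} + 103\right) = - 43 \left(\frac{1}{50} + 103\right) = \left(-43\right) \frac{5151}{50} = - \frac{221493}{50}$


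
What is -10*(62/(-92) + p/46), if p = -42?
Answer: 365/23 ≈ 15.870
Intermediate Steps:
-10*(62/(-92) + p/46) = -10*(62/(-92) - 42/46) = -10*(62*(-1/92) - 42*1/46) = -10*(-31/46 - 21/23) = -10*(-73/46) = 365/23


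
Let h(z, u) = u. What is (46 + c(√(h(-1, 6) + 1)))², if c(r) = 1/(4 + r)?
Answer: 174731/81 - 836*√7/81 ≈ 2129.9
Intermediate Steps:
(46 + c(√(h(-1, 6) + 1)))² = (46 + 1/(4 + √(6 + 1)))² = (46 + 1/(4 + √7))²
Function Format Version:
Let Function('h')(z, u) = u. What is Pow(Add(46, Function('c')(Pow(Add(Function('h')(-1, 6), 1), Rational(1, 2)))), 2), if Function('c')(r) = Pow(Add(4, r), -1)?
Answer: Add(Rational(174731, 81), Mul(Rational(-836, 81), Pow(7, Rational(1, 2)))) ≈ 2129.9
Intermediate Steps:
Pow(Add(46, Function('c')(Pow(Add(Function('h')(-1, 6), 1), Rational(1, 2)))), 2) = Pow(Add(46, Pow(Add(4, Pow(Add(6, 1), Rational(1, 2))), -1)), 2) = Pow(Add(46, Pow(Add(4, Pow(7, Rational(1, 2))), -1)), 2)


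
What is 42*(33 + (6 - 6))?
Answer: 1386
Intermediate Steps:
42*(33 + (6 - 6)) = 42*(33 + 0) = 42*33 = 1386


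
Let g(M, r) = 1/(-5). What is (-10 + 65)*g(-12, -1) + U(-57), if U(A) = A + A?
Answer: -125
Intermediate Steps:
U(A) = 2*A
g(M, r) = -⅕
(-10 + 65)*g(-12, -1) + U(-57) = (-10 + 65)*(-⅕) + 2*(-57) = 55*(-⅕) - 114 = -11 - 114 = -125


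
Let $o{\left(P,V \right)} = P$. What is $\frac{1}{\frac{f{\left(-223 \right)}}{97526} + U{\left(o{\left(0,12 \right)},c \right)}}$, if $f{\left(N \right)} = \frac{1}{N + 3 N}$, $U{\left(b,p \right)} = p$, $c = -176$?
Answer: $- \frac{86993192}{15310801793} \approx -0.0056818$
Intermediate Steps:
$f{\left(N \right)} = \frac{1}{4 N}$
$\frac{1}{\frac{f{\left(-223 \right)}}{97526} + U{\left(o{\left(0,12 \right)},c \right)}} = \frac{1}{\frac{\frac{1}{4} \frac{1}{-223}}{97526} - 176} = \frac{1}{\frac{1}{4} \left(- \frac{1}{223}\right) \frac{1}{97526} - 176} = \frac{1}{\left(- \frac{1}{892}\right) \frac{1}{97526} - 176} = \frac{1}{- \frac{1}{86993192} - 176} = \frac{1}{- \frac{15310801793}{86993192}} = - \frac{86993192}{15310801793}$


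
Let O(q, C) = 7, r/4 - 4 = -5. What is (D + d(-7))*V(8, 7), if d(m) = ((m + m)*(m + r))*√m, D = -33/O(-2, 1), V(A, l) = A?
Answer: -264/7 + 1232*I*√7 ≈ -37.714 + 3259.6*I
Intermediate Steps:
r = -4 (r = 16 + 4*(-5) = 16 - 20 = -4)
D = -33/7 ≈ -4.7143
d(m) = 2*m^(3/2)*(-4 + m) (d(m) = ((m + m)*(m - 4))*√m = ((2*m)*(-4 + m))*√m = (2*m*(-4 + m))*√m = 2*m^(3/2)*(-4 + m))
(D + d(-7))*V(8, 7) = (-33/7 + 2*(-7)^(3/2)*(-4 - 7))*8 = (-33/7 + 2*(-7*I*√7)*(-11))*8 = (-33/7 + 154*I*√7)*8 = -264/7 + 1232*I*√7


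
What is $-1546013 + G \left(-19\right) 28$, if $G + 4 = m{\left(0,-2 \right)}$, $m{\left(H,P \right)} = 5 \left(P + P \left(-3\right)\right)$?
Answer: $-1554525$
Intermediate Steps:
$m{\left(H,P \right)} = - 10 P$ ($m{\left(H,P \right)} = 5 \left(P - 3 P\right) = 5 \left(- 2 P\right) = - 10 P$)
$G = 16$ ($G = -4 - -20 = -4 + 20 = 16$)
$-1546013 + G \left(-19\right) 28 = -1546013 + 16 \left(-19\right) 28 = -1546013 - 8512 = -1554525$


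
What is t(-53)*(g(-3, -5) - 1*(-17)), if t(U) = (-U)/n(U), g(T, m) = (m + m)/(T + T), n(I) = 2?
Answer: 1484/3 ≈ 494.67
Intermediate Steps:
g(T, m) = m/T (g(T, m) = (2*m)/((2*T)) = (2*m)*(1/(2*T)) = m/T)
t(U) = -U/2
t(-53)*(g(-3, -5) - 1*(-17)) = (-½*(-53))*(-5/(-3) - 1*(-17)) = 53*(-5*(-⅓) + 17)/2 = 53*(5/3 + 17)/2 = (53/2)*(56/3) = 1484/3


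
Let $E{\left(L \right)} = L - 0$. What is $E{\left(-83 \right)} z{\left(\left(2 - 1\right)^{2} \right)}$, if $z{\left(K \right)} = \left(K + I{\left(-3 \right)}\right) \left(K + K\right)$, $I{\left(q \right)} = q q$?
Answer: $-1660$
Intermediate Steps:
$I{\left(q \right)} = q^{2}$
$z{\left(K \right)} = 2 K \left(9 + K\right)$ ($z{\left(K \right)} = \left(K + \left(-3\right)^{2}\right) \left(K + K\right) = \left(K + 9\right) 2 K = \left(9 + K\right) 2 K = 2 K \left(9 + K\right)$)
$E{\left(L \right)} = L$ ($E{\left(L \right)} = L + 0 = L$)
$E{\left(-83 \right)} z{\left(\left(2 - 1\right)^{2} \right)} = - 83 \cdot 2 \left(2 - 1\right)^{2} \left(9 + \left(2 - 1\right)^{2}\right) = - 83 \cdot 2 \cdot 1^{2} \left(9 + 1^{2}\right) = - 83 \cdot 2 \cdot 1 \left(9 + 1\right) = - 83 \cdot 2 \cdot 1 \cdot 10 = \left(-83\right) 20 = -1660$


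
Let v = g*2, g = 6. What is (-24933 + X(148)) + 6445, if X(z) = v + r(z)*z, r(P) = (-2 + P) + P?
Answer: 25036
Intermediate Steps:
v = 12 (v = 6*2 = 12)
r(P) = -2 + 2*P
X(z) = 12 + z*(-2 + 2*z) (X(z) = 12 + (-2 + 2*z)*z = 12 + z*(-2 + 2*z))
(-24933 + X(148)) + 6445 = (-24933 + (12 + 2*148*(-1 + 148))) + 6445 = (-24933 + (12 + 2*148*147)) + 6445 = (-24933 + (12 + 43512)) + 6445 = (-24933 + 43524) + 6445 = 18591 + 6445 = 25036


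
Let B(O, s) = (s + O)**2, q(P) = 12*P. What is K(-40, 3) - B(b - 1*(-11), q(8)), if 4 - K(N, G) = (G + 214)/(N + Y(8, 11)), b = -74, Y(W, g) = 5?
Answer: -5394/5 ≈ -1078.8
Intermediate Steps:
K(N, G) = 4 - (214 + G)/(5 + N) (K(N, G) = 4 - (G + 214)/(N + 5) = 4 - (214 + G)/(5 + N))
B(O, s) = (O + s)**2
K(-40, 3) - B(b - 1*(-11), q(8)) = (-194 - 1*3 + 4*(-40))/(5 - 40) - ((-74 - 1*(-11)) + 12*8)**2 = (-194 - 3 - 160)/(-35) - ((-74 + 11) + 96)**2 = -1/35*(-357) - (-63 + 96)**2 = 51/5 - 1*33**2 = 51/5 - 1*1089 = 51/5 - 1089 = -5394/5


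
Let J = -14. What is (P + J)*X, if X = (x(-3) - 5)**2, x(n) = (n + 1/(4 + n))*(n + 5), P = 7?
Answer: -567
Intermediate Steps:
x(n) = (5 + n)*(n + 1/(4 + n)) (x(n) = (n + 1/(4 + n))*(5 + n) = (5 + n)*(n + 1/(4 + n)))
X = 81 (X = ((5 + (-3)**3 + 9*(-3)**2 + 21*(-3))/(4 - 3) - 5)**2 = ((5 - 27 + 9*9 - 63)/1 - 5)**2 = (1*(5 - 27 + 81 - 63) - 5)**2 = (1*(-4) - 5)**2 = (-4 - 5)**2 = (-9)**2 = 81)
(P + J)*X = (7 - 14)*81 = -7*81 = -567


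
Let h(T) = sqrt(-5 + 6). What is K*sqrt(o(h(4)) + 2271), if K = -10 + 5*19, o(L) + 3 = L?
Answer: 85*sqrt(2269) ≈ 4048.9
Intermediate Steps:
h(T) = 1 (h(T) = sqrt(1) = 1)
o(L) = -3 + L
K = 85 (K = -10 + 95 = 85)
K*sqrt(o(h(4)) + 2271) = 85*sqrt((-3 + 1) + 2271) = 85*sqrt(-2 + 2271) = 85*sqrt(2269)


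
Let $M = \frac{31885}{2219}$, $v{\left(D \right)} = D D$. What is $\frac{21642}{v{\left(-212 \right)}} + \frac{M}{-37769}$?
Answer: $\frac{129455016673}{269052154856} \approx 0.48115$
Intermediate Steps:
$v{\left(D \right)} = D^{2}$
$M = \frac{4555}{317}$ ($M = 31885 \cdot \frac{1}{2219} = \frac{4555}{317} \approx 14.369$)
$\frac{21642}{v{\left(-212 \right)}} + \frac{M}{-37769} = \frac{21642}{\left(-212\right)^{2}} + \frac{4555}{317 \left(-37769\right)} = \frac{21642}{44944} + \frac{4555}{317} \left(- \frac{1}{37769}\right) = 21642 \cdot \frac{1}{44944} - \frac{4555}{11972773} = \frac{10821}{22472} - \frac{4555}{11972773} = \frac{129455016673}{269052154856}$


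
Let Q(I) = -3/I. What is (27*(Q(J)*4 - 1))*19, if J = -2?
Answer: 2565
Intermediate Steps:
(27*(Q(J)*4 - 1))*19 = (27*(-3/(-2)*4 - 1))*19 = (27*(-3*(-½)*4 - 1))*19 = (27*((3/2)*4 - 1))*19 = (27*(6 - 1))*19 = (27*5)*19 = 135*19 = 2565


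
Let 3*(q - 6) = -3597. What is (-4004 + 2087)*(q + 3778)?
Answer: -4955445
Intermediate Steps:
q = -1193 (q = 6 + (⅓)*(-3597) = 6 - 1199 = -1193)
(-4004 + 2087)*(q + 3778) = (-4004 + 2087)*(-1193 + 3778) = -1917*2585 = -4955445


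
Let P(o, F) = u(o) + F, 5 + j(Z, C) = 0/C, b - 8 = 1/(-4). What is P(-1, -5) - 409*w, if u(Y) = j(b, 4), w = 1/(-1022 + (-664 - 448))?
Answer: -20931/2134 ≈ -9.8083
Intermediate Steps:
b = 31/4 (b = 8 + 1/(-4) = 8 - ¼ = 31/4 ≈ 7.7500)
j(Z, C) = -5 (j(Z, C) = -5 + 0/C = -5 + 0 = -5)
w = -1/2134 (w = 1/(-1022 - 1112) = 1/(-2134) = -1/2134 ≈ -0.00046860)
u(Y) = -5
P(o, F) = -5 + F
P(-1, -5) - 409*w = (-5 - 5) - 409*(-1/2134) = -10 + 409/2134 = -20931/2134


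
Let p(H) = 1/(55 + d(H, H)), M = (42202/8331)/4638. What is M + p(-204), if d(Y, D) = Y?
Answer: -16175540/2878618761 ≈ -0.0056192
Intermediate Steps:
M = 21101/19319589 (M = (42202*(1/8331))*(1/4638) = (42202/8331)*(1/4638) = 21101/19319589 ≈ 0.0010922)
p(H) = 1/(55 + H)
M + p(-204) = 21101/19319589 + 1/(55 - 204) = 21101/19319589 + 1/(-149) = 21101/19319589 - 1/149 = -16175540/2878618761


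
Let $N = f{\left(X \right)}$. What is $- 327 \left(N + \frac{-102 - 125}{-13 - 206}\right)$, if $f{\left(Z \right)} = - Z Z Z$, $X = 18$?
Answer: $\frac{139190929}{73} \approx 1.9067 \cdot 10^{6}$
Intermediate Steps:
$f{\left(Z \right)} = - Z^{3}$ ($f{\left(Z \right)} = - Z^{2} Z = - Z^{3}$)
$N = -5832$ ($N = - 18^{3} = \left(-1\right) 5832 = -5832$)
$- 327 \left(N + \frac{-102 - 125}{-13 - 206}\right) = - 327 \left(-5832 + \frac{-102 - 125}{-13 - 206}\right) = - 327 \left(-5832 - \frac{227}{-219}\right) = - 327 \left(-5832 - - \frac{227}{219}\right) = - 327 \left(-5832 + \frac{227}{219}\right) = \left(-327\right) \left(- \frac{1276981}{219}\right) = \frac{139190929}{73}$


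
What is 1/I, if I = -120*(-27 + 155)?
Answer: -1/15360 ≈ -6.5104e-5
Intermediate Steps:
I = -15360 (I = -120*128 = -15360)
1/I = 1/(-15360) = -1/15360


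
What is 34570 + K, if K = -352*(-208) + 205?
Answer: 107991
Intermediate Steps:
K = 73421 (K = 73216 + 205 = 73421)
34570 + K = 34570 + 73421 = 107991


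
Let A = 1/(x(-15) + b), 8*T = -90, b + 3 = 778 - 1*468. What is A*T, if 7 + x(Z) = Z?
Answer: -3/76 ≈ -0.039474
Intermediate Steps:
b = 307 (b = -3 + (778 - 1*468) = -3 + (778 - 468) = -3 + 310 = 307)
x(Z) = -7 + Z
T = -45/4 (T = (⅛)*(-90) = -45/4 ≈ -11.250)
A = 1/285 (A = 1/((-7 - 15) + 307) = 1/(-22 + 307) = 1/285 ≈ 0.0035088)
A*T = (1/285)*(-45/4) = -3/76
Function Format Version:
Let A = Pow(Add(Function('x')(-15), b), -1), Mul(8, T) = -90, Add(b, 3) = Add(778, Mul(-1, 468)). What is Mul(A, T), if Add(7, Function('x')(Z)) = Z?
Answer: Rational(-3, 76) ≈ -0.039474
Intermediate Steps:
b = 307 (b = Add(-3, Add(778, Mul(-1, 468))) = Add(-3, Add(778, -468)) = Add(-3, 310) = 307)
Function('x')(Z) = Add(-7, Z)
T = Rational(-45, 4) (T = Mul(Rational(1, 8), -90) = Rational(-45, 4) ≈ -11.250)
A = Rational(1, 285) (A = Pow(Add(Add(-7, -15), 307), -1) = Pow(Add(-22, 307), -1) = Pow(285, -1) = Rational(1, 285) ≈ 0.0035088)
Mul(A, T) = Mul(Rational(1, 285), Rational(-45, 4)) = Rational(-3, 76)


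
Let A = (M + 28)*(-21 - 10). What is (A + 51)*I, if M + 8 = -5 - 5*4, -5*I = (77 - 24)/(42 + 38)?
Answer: -5459/200 ≈ -27.295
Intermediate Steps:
I = -53/400 (I = -(77 - 24)/(5*(42 + 38)) = -53/(5*80) = -1/5*53/80 = -53/400 ≈ -0.13250)
M = -33 (M = -8 + (-5 - 5*4) = -8 + (-5 - 20) = -8 - 25 = -33)
A = 155 (A = (-33 + 28)*(-21 - 10) = -5*(-31) = 155)
(A + 51)*I = (155 + 51)*(-53/400) = 206*(-53/400) = -5459/200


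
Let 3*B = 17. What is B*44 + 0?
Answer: 748/3 ≈ 249.33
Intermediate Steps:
B = 17/3 (B = (1/3)*17 = 17/3 ≈ 5.6667)
B*44 + 0 = (17/3)*44 + 0 = 748/3 + 0 = 748/3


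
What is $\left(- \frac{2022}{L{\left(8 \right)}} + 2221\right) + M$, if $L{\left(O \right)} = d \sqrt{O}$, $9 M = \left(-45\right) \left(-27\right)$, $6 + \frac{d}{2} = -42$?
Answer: $2356 + \frac{337 \sqrt{2}}{64} \approx 2363.4$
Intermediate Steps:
$d = -96$ ($d = -12 + 2 \left(-42\right) = -12 - 84 = -96$)
$M = 135$ ($M = \frac{\left(-45\right) \left(-27\right)}{9} = \frac{1}{9} \cdot 1215 = 135$)
$L{\left(O \right)} = - 96 \sqrt{O}$
$\left(- \frac{2022}{L{\left(8 \right)}} + 2221\right) + M = \left(- \frac{2022}{\left(-96\right) \sqrt{8}} + 2221\right) + 135 = \left(- \frac{2022}{\left(-96\right) 2 \sqrt{2}} + 2221\right) + 135 = \left(- \frac{2022}{\left(-192\right) \sqrt{2}} + 2221\right) + 135 = \left(- 2022 \left(- \frac{\sqrt{2}}{384}\right) + 2221\right) + 135 = \left(\frac{337 \sqrt{2}}{64} + 2221\right) + 135 = \left(2221 + \frac{337 \sqrt{2}}{64}\right) + 135 = 2356 + \frac{337 \sqrt{2}}{64}$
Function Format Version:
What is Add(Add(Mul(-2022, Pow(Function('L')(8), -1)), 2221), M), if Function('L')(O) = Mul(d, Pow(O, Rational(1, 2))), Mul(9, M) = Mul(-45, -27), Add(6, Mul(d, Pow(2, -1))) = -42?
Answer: Add(2356, Mul(Rational(337, 64), Pow(2, Rational(1, 2)))) ≈ 2363.4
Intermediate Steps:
d = -96 (d = Add(-12, Mul(2, -42)) = Add(-12, -84) = -96)
M = 135 (M = Mul(Rational(1, 9), Mul(-45, -27)) = Mul(Rational(1, 9), 1215) = 135)
Function('L')(O) = Mul(-96, Pow(O, Rational(1, 2)))
Add(Add(Mul(-2022, Pow(Function('L')(8), -1)), 2221), M) = Add(Add(Mul(-2022, Pow(Mul(-96, Pow(8, Rational(1, 2))), -1)), 2221), 135) = Add(Add(Mul(-2022, Pow(Mul(-96, Mul(2, Pow(2, Rational(1, 2)))), -1)), 2221), 135) = Add(Add(Mul(-2022, Pow(Mul(-192, Pow(2, Rational(1, 2))), -1)), 2221), 135) = Add(Add(Mul(-2022, Mul(Rational(-1, 384), Pow(2, Rational(1, 2)))), 2221), 135) = Add(Add(Mul(Rational(337, 64), Pow(2, Rational(1, 2))), 2221), 135) = Add(Add(2221, Mul(Rational(337, 64), Pow(2, Rational(1, 2)))), 135) = Add(2356, Mul(Rational(337, 64), Pow(2, Rational(1, 2))))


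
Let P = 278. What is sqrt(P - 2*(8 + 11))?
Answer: 4*sqrt(15) ≈ 15.492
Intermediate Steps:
sqrt(P - 2*(8 + 11)) = sqrt(278 - 2*(8 + 11)) = sqrt(278 - 2*19) = sqrt(278 - 38) = sqrt(240) = 4*sqrt(15)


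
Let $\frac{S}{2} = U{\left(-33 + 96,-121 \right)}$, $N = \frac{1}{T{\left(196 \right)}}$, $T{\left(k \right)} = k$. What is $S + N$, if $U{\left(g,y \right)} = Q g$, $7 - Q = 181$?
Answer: $- \frac{4297103}{196} \approx -21924.0$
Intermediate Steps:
$Q = -174$ ($Q = 7 - 181 = -174$)
$N = \frac{1}{196} \approx 0.005102$
$U{\left(g,y \right)} = - 174 g$
$S = -21924$ ($S = 2 \left(- 174 \left(-33 + 96\right)\right) = 2 \left(\left(-174\right) 63\right) = 2 \left(-10962\right) = -21924$)
$S + N = -21924 + \frac{1}{196} = - \frac{4297103}{196}$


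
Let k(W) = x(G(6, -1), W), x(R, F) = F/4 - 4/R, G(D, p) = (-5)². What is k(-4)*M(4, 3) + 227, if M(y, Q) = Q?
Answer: 5588/25 ≈ 223.52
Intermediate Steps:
G(D, p) = 25
x(R, F) = -4/R + F/4 (x(R, F) = F*(¼) - 4/R = F/4 - 4/R = -4/R + F/4)
k(W) = -4/25 + W/4
k(-4)*M(4, 3) + 227 = (-4/25 + (¼)*(-4))*3 + 227 = (-4/25 - 1)*3 + 227 = -29/25*3 + 227 = -87/25 + 227 = 5588/25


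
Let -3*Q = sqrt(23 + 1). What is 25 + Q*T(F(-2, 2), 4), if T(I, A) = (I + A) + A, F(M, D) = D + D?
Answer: 25 - 8*sqrt(6) ≈ 5.4041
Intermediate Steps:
F(M, D) = 2*D
Q = -2*sqrt(6)/3 (Q = -sqrt(23 + 1)/3 = -2*sqrt(6)/3 ≈ -1.6330)
T(I, A) = I + 2*A (T(I, A) = (A + I) + A = I + 2*A)
25 + Q*T(F(-2, 2), 4) = 25 + (-2*sqrt(6)/3)*(2*2 + 2*4) = 25 + (-2*sqrt(6)/3)*(4 + 8) = 25 - 2*sqrt(6)/3*12 = 25 - 8*sqrt(6)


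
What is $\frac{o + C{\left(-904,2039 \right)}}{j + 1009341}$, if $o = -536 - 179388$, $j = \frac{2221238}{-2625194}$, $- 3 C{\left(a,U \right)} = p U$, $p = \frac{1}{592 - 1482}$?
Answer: $- \frac{630565089631477}{3537367810747860} \approx -0.17826$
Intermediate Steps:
$p = - \frac{1}{890}$ ($p = \frac{1}{-890} = - \frac{1}{890} \approx -0.0011236$)
$C{\left(a,U \right)} = \frac{U}{2670}$ ($C{\left(a,U \right)} = - \frac{\left(- \frac{1}{890}\right) U}{3} = \frac{U}{2670}$)
$j = - \frac{1110619}{1312597}$ ($j = 2221238 \left(- \frac{1}{2625194}\right) = - \frac{1110619}{1312597} \approx -0.84612$)
$o = -179924$ ($o = -536 - 179388 = -179924$)
$\frac{o + C{\left(-904,2039 \right)}}{j + 1009341} = \frac{-179924 + \frac{1}{2670} \cdot 2039}{- \frac{1110619}{1312597} + 1009341} = \frac{-179924 + \frac{2039}{2670}}{\frac{1324856857958}{1312597}} = \left(- \frac{480395041}{2670}\right) \frac{1312597}{1324856857958} = - \frac{630565089631477}{3537367810747860}$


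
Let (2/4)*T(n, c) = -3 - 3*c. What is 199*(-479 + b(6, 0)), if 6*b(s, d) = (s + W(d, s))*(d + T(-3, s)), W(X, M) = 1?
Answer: -105072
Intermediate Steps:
T(n, c) = -6 - 6*c (T(n, c) = 2*(-3 - 3*c) = -6 - 6*c)
b(s, d) = (1 + s)*(-6 + d - 6*s)/6 (b(s, d) = ((s + 1)*(d + (-6 - 6*s)))/6 = ((1 + s)*(-6 + d - 6*s))/6 = (1 + s)*(-6 + d - 6*s)/6)
199*(-479 + b(6, 0)) = 199*(-479 + (-1 - 1*6**2 - 2*6 + (1/6)*0 + (1/6)*0*6)) = 199*(-479 + (-1 - 1*36 - 12 + 0 + 0)) = 199*(-479 + (-1 - 36 - 12 + 0 + 0)) = 199*(-479 - 49) = 199*(-528) = -105072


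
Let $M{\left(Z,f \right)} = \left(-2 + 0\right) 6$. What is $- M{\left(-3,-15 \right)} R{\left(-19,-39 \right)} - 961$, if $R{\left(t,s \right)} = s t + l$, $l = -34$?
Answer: $7523$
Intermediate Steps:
$M{\left(Z,f \right)} = -12$ ($M{\left(Z,f \right)} = \left(-2\right) 6 = -12$)
$R{\left(t,s \right)} = -34 + s t$ ($R{\left(t,s \right)} = s t - 34 = -34 + s t$)
$- M{\left(-3,-15 \right)} R{\left(-19,-39 \right)} - 961 = \left(-1\right) \left(-12\right) \left(-34 - -741\right) - 961 = 12 \left(-34 + 741\right) - 961 = 12 \cdot 707 - 961 = 8484 - 961 = 7523$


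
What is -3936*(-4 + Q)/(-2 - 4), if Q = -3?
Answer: -4592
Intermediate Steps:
-3936*(-4 + Q)/(-2 - 4) = -3936*(-4 - 3)/(-2 - 4) = -(-27552)/(-6) = -(-27552)*(-1)/6 = -3936*7/6 = -4592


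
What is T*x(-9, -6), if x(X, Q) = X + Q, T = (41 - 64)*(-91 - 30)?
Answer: -41745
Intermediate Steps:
T = 2783 (T = -23*(-121) = 2783)
x(X, Q) = Q + X
T*x(-9, -6) = 2783*(-6 - 9) = 2783*(-15) = -41745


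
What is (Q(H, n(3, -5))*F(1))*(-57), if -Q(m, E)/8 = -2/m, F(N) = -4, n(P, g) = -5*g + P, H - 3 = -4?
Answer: -3648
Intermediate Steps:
H = -1 (H = 3 - 4 = -1)
n(P, g) = P - 5*g
Q(m, E) = 16/m (Q(m, E) = -(-16)/m = 16/m)
(Q(H, n(3, -5))*F(1))*(-57) = ((16/(-1))*(-4))*(-57) = ((16*(-1))*(-4))*(-57) = -16*(-4)*(-57) = 64*(-57) = -3648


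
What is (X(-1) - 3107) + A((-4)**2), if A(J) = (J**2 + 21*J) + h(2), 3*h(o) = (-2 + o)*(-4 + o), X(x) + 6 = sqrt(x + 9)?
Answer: -2521 + 2*sqrt(2) ≈ -2518.2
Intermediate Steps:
X(x) = -6 + sqrt(9 + x) (X(x) = -6 + sqrt(x + 9) = -6 + sqrt(9 + x))
h(o) = (-4 + o)*(-2 + o)/3 (h(o) = ((-2 + o)*(-4 + o))/3 = ((-4 + o)*(-2 + o))/3 = (-4 + o)*(-2 + o)/3)
A(J) = J**2 + 21*J (A(J) = (J**2 + 21*J) + (8/3 - 2*2 + (1/3)*2**2) = (J**2 + 21*J) + (8/3 - 4 + (1/3)*4) = (J**2 + 21*J) + (8/3 - 4 + 4/3) = (J**2 + 21*J) + 0 = J**2 + 21*J)
(X(-1) - 3107) + A((-4)**2) = ((-6 + sqrt(9 - 1)) - 3107) + (-4)**2*(21 + (-4)**2) = ((-6 + sqrt(8)) - 3107) + 16*(21 + 16) = ((-6 + 2*sqrt(2)) - 3107) + 16*37 = (-3113 + 2*sqrt(2)) + 592 = -2521 + 2*sqrt(2)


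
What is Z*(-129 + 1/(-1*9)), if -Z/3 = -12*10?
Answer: -46480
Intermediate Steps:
Z = 360 (Z = -(-36)*10 = -3*(-120) = 360)
Z*(-129 + 1/(-1*9)) = 360*(-129 + 1/(-1*9)) = 360*(-129 + 1/(-9)) = 360*(-129 - ⅑) = 360*(-1162/9) = -46480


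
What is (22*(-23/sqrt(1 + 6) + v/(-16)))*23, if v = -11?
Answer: 2783/8 - 11638*sqrt(7)/7 ≈ -4050.9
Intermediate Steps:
(22*(-23/sqrt(1 + 6) + v/(-16)))*23 = (22*(-23/sqrt(1 + 6) - 11/(-16)))*23 = (22*(-23*sqrt(7)/7 - 11*(-1/16)))*23 = (22*(-23*sqrt(7)/7 + 11/16))*23 = (22*(11/16 - 23*sqrt(7)/7))*23 = (121/8 - 506*sqrt(7)/7)*23 = 2783/8 - 11638*sqrt(7)/7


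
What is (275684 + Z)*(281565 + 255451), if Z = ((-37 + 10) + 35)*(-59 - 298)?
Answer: 146513001248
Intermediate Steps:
Z = -2856 (Z = (-27 + 35)*(-357) = 8*(-357) = -2856)
(275684 + Z)*(281565 + 255451) = (275684 - 2856)*(281565 + 255451) = 272828*537016 = 146513001248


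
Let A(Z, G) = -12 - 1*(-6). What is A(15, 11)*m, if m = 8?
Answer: -48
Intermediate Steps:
A(Z, G) = -6 (A(Z, G) = -12 + 6 = -6)
A(15, 11)*m = -6*8 = -48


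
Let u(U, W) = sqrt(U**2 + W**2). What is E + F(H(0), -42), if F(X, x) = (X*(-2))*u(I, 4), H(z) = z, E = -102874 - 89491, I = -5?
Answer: -192365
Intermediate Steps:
E = -192365
F(X, x) = -2*X*sqrt(41) (F(X, x) = (X*(-2))*sqrt((-5)**2 + 4**2) = (-2*X)*sqrt(25 + 16) = (-2*X)*sqrt(41) = -2*X*sqrt(41))
E + F(H(0), -42) = -192365 - 2*0*sqrt(41) = -192365 + 0 = -192365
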